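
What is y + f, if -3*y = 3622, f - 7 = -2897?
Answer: -12292/3 ≈ -4097.3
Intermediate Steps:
f = -2890 (f = 7 - 2897 = -2890)
y = -3622/3 (y = -⅓*3622 = -3622/3 ≈ -1207.3)
y + f = -3622/3 - 2890 = -12292/3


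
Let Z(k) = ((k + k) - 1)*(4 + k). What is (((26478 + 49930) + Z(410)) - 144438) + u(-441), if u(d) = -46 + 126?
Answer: 271116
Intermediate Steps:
u(d) = 80
Z(k) = (-1 + 2*k)*(4 + k) (Z(k) = (2*k - 1)*(4 + k) = (-1 + 2*k)*(4 + k))
(((26478 + 49930) + Z(410)) - 144438) + u(-441) = (((26478 + 49930) + (-4 + 2*410² + 7*410)) - 144438) + 80 = ((76408 + (-4 + 2*168100 + 2870)) - 144438) + 80 = ((76408 + (-4 + 336200 + 2870)) - 144438) + 80 = ((76408 + 339066) - 144438) + 80 = (415474 - 144438) + 80 = 271036 + 80 = 271116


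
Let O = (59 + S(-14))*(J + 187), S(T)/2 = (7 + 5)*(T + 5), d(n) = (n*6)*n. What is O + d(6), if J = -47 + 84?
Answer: -34952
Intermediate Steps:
d(n) = 6*n**2 (d(n) = (6*n)*n = 6*n**2)
S(T) = 120 + 24*T (S(T) = 2*((7 + 5)*(T + 5)) = 2*(12*(5 + T)) = 2*(60 + 12*T) = 120 + 24*T)
J = 37
O = -35168 (O = (59 + (120 + 24*(-14)))*(37 + 187) = (59 + (120 - 336))*224 = (59 - 216)*224 = -157*224 = -35168)
O + d(6) = -35168 + 6*6**2 = -35168 + 6*36 = -35168 + 216 = -34952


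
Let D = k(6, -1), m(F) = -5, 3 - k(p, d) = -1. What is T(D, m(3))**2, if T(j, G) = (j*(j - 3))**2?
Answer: 256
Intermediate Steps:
k(p, d) = 4 (k(p, d) = 3 - 1*(-1) = 3 + 1 = 4)
D = 4
T(j, G) = j**2*(-3 + j)**2 (T(j, G) = (j*(-3 + j))**2 = j**2*(-3 + j)**2)
T(D, m(3))**2 = (4**2*(-3 + 4)**2)**2 = (16*1**2)**2 = (16*1)**2 = 16**2 = 256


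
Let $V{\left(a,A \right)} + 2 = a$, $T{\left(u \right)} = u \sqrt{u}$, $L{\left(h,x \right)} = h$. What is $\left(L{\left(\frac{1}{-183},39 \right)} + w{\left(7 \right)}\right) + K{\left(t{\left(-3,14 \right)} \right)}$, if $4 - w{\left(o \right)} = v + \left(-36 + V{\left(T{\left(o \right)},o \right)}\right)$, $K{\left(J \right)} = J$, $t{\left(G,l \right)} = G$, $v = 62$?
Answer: $- \frac{4210}{183} - 7 \sqrt{7} \approx -41.526$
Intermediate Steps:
$T{\left(u \right)} = u^{\frac{3}{2}}$
$V{\left(a,A \right)} = -2 + a$
$w{\left(o \right)} = -20 - o^{\frac{3}{2}}$ ($w{\left(o \right)} = 4 - \left(62 + \left(-36 + \left(-2 + o^{\frac{3}{2}}\right)\right)\right) = 4 - \left(62 + \left(-38 + o^{\frac{3}{2}}\right)\right) = 4 - \left(24 + o^{\frac{3}{2}}\right) = -20 - o^{\frac{3}{2}}$)
$\left(L{\left(\frac{1}{-183},39 \right)} + w{\left(7 \right)}\right) + K{\left(t{\left(-3,14 \right)} \right)} = \left(\frac{1}{-183} - \left(20 + 7^{\frac{3}{2}}\right)\right) - 3 = \left(- \frac{1}{183} - \left(20 + 7 \sqrt{7}\right)\right) - 3 = \left(- \frac{3661}{183} - 7 \sqrt{7}\right) - 3 = - \frac{4210}{183} - 7 \sqrt{7}$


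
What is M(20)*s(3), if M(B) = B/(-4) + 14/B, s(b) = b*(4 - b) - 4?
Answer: 43/10 ≈ 4.3000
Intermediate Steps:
s(b) = -4 + b*(4 - b)
M(B) = 14/B - B/4 (M(B) = B*(-¼) + 14/B = -B/4 + 14/B = 14/B - B/4)
M(20)*s(3) = (14/20 - ¼*20)*(-4 - 1*3² + 4*3) = (14*(1/20) - 5)*(-4 - 1*9 + 12) = (7/10 - 5)*(-4 - 9 + 12) = -43/10*(-1) = 43/10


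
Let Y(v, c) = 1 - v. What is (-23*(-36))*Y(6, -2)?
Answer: -4140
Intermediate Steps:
(-23*(-36))*Y(6, -2) = (-23*(-36))*(1 - 1*6) = 828*(1 - 6) = 828*(-5) = -4140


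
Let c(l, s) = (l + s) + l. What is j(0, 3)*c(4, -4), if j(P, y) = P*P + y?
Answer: 12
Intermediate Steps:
c(l, s) = s + 2*l
j(P, y) = y + P² (j(P, y) = P² + y = y + P²)
j(0, 3)*c(4, -4) = (3 + 0²)*(-4 + 2*4) = (3 + 0)*(-4 + 8) = 3*4 = 12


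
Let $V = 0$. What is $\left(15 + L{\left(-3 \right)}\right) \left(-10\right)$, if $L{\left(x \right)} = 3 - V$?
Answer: $-180$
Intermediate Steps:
$L{\left(x \right)} = 3$ ($L{\left(x \right)} = 3 - 0 = 3 + 0 = 3$)
$\left(15 + L{\left(-3 \right)}\right) \left(-10\right) = \left(15 + 3\right) \left(-10\right) = 18 \left(-10\right) = -180$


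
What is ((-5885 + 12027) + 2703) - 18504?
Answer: -9659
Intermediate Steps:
((-5885 + 12027) + 2703) - 18504 = (6142 + 2703) - 18504 = 8845 - 18504 = -9659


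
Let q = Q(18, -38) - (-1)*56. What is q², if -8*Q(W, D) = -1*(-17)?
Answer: 185761/64 ≈ 2902.5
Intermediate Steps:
Q(W, D) = -17/8 (Q(W, D) = -(-1)*(-17)/8 = -⅛*17 = -17/8)
q = 431/8 (q = -17/8 - (-1)*56 = -17/8 - 1*(-56) = -17/8 + 56 = 431/8 ≈ 53.875)
q² = (431/8)² = 185761/64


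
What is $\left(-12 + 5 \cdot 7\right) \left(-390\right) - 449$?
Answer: $-9419$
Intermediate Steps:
$\left(-12 + 5 \cdot 7\right) \left(-390\right) - 449 = \left(-12 + 35\right) \left(-390\right) - 449 = 23 \left(-390\right) - 449 = -8970 - 449 = -9419$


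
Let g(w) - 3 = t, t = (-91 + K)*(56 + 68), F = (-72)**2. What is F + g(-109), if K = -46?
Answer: -11801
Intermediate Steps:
F = 5184
t = -16988 (t = (-91 - 46)*(56 + 68) = -137*124 = -16988)
g(w) = -16985 (g(w) = 3 - 16988 = -16985)
F + g(-109) = 5184 - 16985 = -11801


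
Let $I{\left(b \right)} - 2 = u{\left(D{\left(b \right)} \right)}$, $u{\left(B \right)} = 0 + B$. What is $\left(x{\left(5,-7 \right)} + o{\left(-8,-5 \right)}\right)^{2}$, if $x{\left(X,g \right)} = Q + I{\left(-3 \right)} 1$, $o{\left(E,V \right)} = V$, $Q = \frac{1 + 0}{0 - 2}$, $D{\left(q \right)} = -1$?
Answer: $\frac{81}{4} \approx 20.25$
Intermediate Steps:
$Q = - \frac{1}{2}$ ($Q = 1 \frac{1}{-2} = 1 \left(- \frac{1}{2}\right) = - \frac{1}{2} \approx -0.5$)
$u{\left(B \right)} = B$
$I{\left(b \right)} = 1$ ($I{\left(b \right)} = 2 - 1 = 1$)
$x{\left(X,g \right)} = \frac{1}{2}$ ($x{\left(X,g \right)} = - \frac{1}{2} + 1 \cdot 1 = - \frac{1}{2} + 1 = \frac{1}{2}$)
$\left(x{\left(5,-7 \right)} + o{\left(-8,-5 \right)}\right)^{2} = \left(\frac{1}{2} - 5\right)^{2} = \left(- \frac{9}{2}\right)^{2} = \frac{81}{4}$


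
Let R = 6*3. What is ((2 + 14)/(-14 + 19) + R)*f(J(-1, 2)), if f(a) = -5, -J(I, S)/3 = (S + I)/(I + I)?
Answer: -106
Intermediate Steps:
R = 18
J(I, S) = -3*(I + S)/(2*I) (J(I, S) = -3*(S + I)/(I + I) = -3*(I + S)/(2*I))
((2 + 14)/(-14 + 19) + R)*f(J(-1, 2)) = ((2 + 14)/(-14 + 19) + 18)*(-5) = (16/5 + 18)*(-5) = (106/5)*(-5) = -106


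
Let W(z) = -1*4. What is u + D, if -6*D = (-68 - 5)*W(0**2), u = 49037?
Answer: 146965/3 ≈ 48988.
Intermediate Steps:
W(z) = -4
D = -146/3 (D = -(-68 - 5)*(-4)/6 = -(-73)*(-4)/6 = -1/6*292 = -146/3 ≈ -48.667)
u + D = 49037 - 146/3 = 146965/3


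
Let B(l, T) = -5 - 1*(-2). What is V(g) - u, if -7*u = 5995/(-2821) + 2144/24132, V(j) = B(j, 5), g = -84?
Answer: -392056732/119133651 ≈ -3.2909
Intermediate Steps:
B(l, T) = -3 (B(l, T) = -5 + 2 = -3)
V(j) = -3
u = 34655779/119133651 (u = -(5995/(-2821) + 2144/24132)/7 = -(5995*(-1/2821) + 2144*(1/24132))/7 = -(-5995/2821 + 536/6033)/7 = -1/7*(-34655779/17019093) = 34655779/119133651 ≈ 0.29090)
V(g) - u = -3 - 1*34655779/119133651 = -3 - 34655779/119133651 = -392056732/119133651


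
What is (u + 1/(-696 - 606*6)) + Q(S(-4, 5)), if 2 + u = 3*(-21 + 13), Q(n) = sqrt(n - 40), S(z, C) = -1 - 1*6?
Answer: -112633/4332 + I*sqrt(47) ≈ -26.0 + 6.8557*I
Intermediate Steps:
S(z, C) = -7 (S(z, C) = -1 - 6 = -7)
Q(n) = sqrt(-40 + n)
u = -26 (u = -2 + 3*(-21 + 13) = -2 + 3*(-8) = -2 - 24 = -26)
(u + 1/(-696 - 606*6)) + Q(S(-4, 5)) = (-26 + 1/(-696 - 606*6)) + sqrt(-40 - 7) = (-26 + 1/(-696 - 3636)) + sqrt(-47) = (-26 + 1/(-4332)) + I*sqrt(47) = (-26 - 1/4332) + I*sqrt(47) = -112633/4332 + I*sqrt(47)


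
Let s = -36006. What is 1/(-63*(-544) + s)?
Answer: -1/1734 ≈ -0.00057670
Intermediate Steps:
1/(-63*(-544) + s) = 1/(-63*(-544) - 36006) = 1/(34272 - 36006) = 1/(-1734) = -1/1734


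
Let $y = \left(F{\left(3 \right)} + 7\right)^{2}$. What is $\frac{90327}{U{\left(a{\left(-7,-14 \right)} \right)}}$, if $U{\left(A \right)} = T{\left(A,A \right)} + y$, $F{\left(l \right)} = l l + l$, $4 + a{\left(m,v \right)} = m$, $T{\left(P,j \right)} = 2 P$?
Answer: $\frac{30109}{113} \approx 266.45$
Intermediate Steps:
$a{\left(m,v \right)} = -4 + m$
$F{\left(l \right)} = l + l^{2}$ ($F{\left(l \right)} = l^{2} + l = l + l^{2}$)
$y = 361$ ($y = \left(3 \left(1 + 3\right) + 7\right)^{2} = \left(3 \cdot 4 + 7\right)^{2} = \left(12 + 7\right)^{2} = 19^{2} = 361$)
$U{\left(A \right)} = 361 + 2 A$ ($U{\left(A \right)} = 2 A + 361 = 361 + 2 A$)
$\frac{90327}{U{\left(a{\left(-7,-14 \right)} \right)}} = \frac{90327}{361 + 2 \left(-4 - 7\right)} = \frac{90327}{361 + 2 \left(-11\right)} = \frac{90327}{361 - 22} = \frac{90327}{339} = 90327 \cdot \frac{1}{339} = \frac{30109}{113}$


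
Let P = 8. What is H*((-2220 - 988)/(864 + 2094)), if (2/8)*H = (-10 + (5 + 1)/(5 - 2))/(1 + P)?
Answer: 51328/13311 ≈ 3.8561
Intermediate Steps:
H = -32/9 (H = 4*((-10 + (5 + 1)/(5 - 2))/(1 + 8)) = 4*((-10 + 6/3)/9) = 4*((-10 + 6*(⅓))*(⅑)) = 4*((-10 + 2)*(⅑)) = 4*(-8*⅑) = 4*(-8/9) = -32/9 ≈ -3.5556)
H*((-2220 - 988)/(864 + 2094)) = -32*(-2220 - 988)/(9*(864 + 2094)) = -(-102656)/(9*2958) = -32/9*(-1604/1479) = 51328/13311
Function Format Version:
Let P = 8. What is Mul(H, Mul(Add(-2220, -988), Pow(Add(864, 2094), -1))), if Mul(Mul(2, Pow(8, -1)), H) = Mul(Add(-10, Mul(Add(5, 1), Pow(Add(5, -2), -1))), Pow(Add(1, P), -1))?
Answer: Rational(51328, 13311) ≈ 3.8561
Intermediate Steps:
H = Rational(-32, 9) (H = Mul(4, Mul(Add(-10, Mul(Add(5, 1), Pow(Add(5, -2), -1))), Pow(Add(1, 8), -1))) = Mul(4, Mul(Add(-10, Mul(6, Pow(3, -1))), Pow(9, -1))) = Mul(4, Mul(Add(-10, Mul(6, Rational(1, 3))), Rational(1, 9))) = Mul(4, Mul(Add(-10, 2), Rational(1, 9))) = Mul(4, Mul(-8, Rational(1, 9))) = Mul(4, Rational(-8, 9)) = Rational(-32, 9) ≈ -3.5556)
Mul(H, Mul(Add(-2220, -988), Pow(Add(864, 2094), -1))) = Mul(Rational(-32, 9), Mul(Add(-2220, -988), Pow(Add(864, 2094), -1))) = Mul(Rational(-32, 9), Mul(-3208, Pow(2958, -1))) = Mul(Rational(-32, 9), Mul(-3208, Rational(1, 2958))) = Mul(Rational(-32, 9), Rational(-1604, 1479)) = Rational(51328, 13311)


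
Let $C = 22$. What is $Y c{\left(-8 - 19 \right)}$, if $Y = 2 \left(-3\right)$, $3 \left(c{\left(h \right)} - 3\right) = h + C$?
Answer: $-8$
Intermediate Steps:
$c{\left(h \right)} = \frac{31}{3} + \frac{h}{3}$ ($c{\left(h \right)} = 3 + \frac{h + 22}{3} = 3 + \frac{22 + h}{3} = 3 + \left(\frac{22}{3} + \frac{h}{3}\right) = \frac{31}{3} + \frac{h}{3}$)
$Y = -6$
$Y c{\left(-8 - 19 \right)} = - 6 \left(\frac{31}{3} + \frac{-8 - 19}{3}\right) = - 6 \left(\frac{31}{3} + \frac{1}{3} \left(-27\right)\right) = - 6 \left(\frac{31}{3} - 9\right) = \left(-6\right) \frac{4}{3} = -8$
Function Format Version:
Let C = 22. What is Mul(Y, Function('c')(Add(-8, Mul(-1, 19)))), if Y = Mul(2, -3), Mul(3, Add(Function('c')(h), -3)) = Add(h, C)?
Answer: -8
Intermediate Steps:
Function('c')(h) = Add(Rational(31, 3), Mul(Rational(1, 3), h)) (Function('c')(h) = Add(3, Mul(Rational(1, 3), Add(h, 22))) = Add(3, Mul(Rational(1, 3), Add(22, h))) = Add(3, Add(Rational(22, 3), Mul(Rational(1, 3), h))) = Add(Rational(31, 3), Mul(Rational(1, 3), h)))
Y = -6
Mul(Y, Function('c')(Add(-8, Mul(-1, 19)))) = Mul(-6, Add(Rational(31, 3), Mul(Rational(1, 3), Add(-8, Mul(-1, 19))))) = Mul(-6, Add(Rational(31, 3), Mul(Rational(1, 3), Add(-8, -19)))) = Mul(-6, Add(Rational(31, 3), Mul(Rational(1, 3), -27))) = Mul(-6, Add(Rational(31, 3), -9)) = Mul(-6, Rational(4, 3)) = -8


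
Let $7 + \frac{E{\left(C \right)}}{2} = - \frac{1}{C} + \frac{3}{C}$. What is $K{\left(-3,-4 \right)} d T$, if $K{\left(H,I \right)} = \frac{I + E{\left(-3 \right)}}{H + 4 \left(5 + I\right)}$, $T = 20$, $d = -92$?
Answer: $\frac{106720}{3} \approx 35573.0$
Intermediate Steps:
$E{\left(C \right)} = -14 + \frac{4}{C}$ ($E{\left(C \right)} = -14 + 2 \left(- \frac{1}{C} + \frac{3}{C}\right) = -14 + 2 \frac{2}{C} = -14 + \frac{4}{C}$)
$K{\left(H,I \right)} = \frac{- \frac{46}{3} + I}{20 + H + 4 I}$ ($K{\left(H,I \right)} = \frac{I - \left(14 - \frac{4}{-3}\right)}{H + 4 \left(5 + I\right)} = \frac{I + \left(-14 + 4 \left(- \frac{1}{3}\right)\right)}{H + \left(20 + 4 I\right)} = \frac{I - \frac{46}{3}}{20 + H + 4 I} = \frac{- \frac{46}{3} + I}{20 + H + 4 I}$)
$K{\left(-3,-4 \right)} d T = \frac{- \frac{46}{3} - 4}{20 - 3 + 4 \left(-4\right)} \left(-92\right) 20 = \frac{1}{20 - 3 - 16} \left(- \frac{58}{3}\right) \left(-92\right) 20 = 1^{-1} \left(- \frac{58}{3}\right) \left(-92\right) 20 = 1 \left(- \frac{58}{3}\right) \left(-92\right) 20 = \left(- \frac{58}{3}\right) \left(-92\right) 20 = \frac{5336}{3} \cdot 20 = \frac{106720}{3}$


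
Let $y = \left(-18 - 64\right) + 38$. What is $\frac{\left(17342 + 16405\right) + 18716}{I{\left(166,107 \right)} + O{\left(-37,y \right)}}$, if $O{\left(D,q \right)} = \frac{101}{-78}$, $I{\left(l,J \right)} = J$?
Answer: $\frac{4092114}{8245} \approx 496.31$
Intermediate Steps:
$y = -44$ ($y = -82 + 38 = -44$)
$O{\left(D,q \right)} = - \frac{101}{78}$ ($O{\left(D,q \right)} = 101 \left(- \frac{1}{78}\right) = - \frac{101}{78}$)
$\frac{\left(17342 + 16405\right) + 18716}{I{\left(166,107 \right)} + O{\left(-37,y \right)}} = \frac{\left(17342 + 16405\right) + 18716}{107 - \frac{101}{78}} = \frac{33747 + 18716}{\frac{8245}{78}} = 52463 \cdot \frac{78}{8245} = \frac{4092114}{8245}$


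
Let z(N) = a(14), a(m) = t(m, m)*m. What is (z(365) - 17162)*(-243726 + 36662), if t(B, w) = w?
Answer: 3513047824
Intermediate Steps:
a(m) = m² (a(m) = m*m = m²)
z(N) = 196 (z(N) = 14² = 196)
(z(365) - 17162)*(-243726 + 36662) = (196 - 17162)*(-243726 + 36662) = -16966*(-207064) = 3513047824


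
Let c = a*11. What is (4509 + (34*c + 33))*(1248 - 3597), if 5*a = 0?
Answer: -10669158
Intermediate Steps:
a = 0 (a = (⅕)*0 = 0)
c = 0 (c = 0*11 = 0)
(4509 + (34*c + 33))*(1248 - 3597) = (4509 + (34*0 + 33))*(1248 - 3597) = (4509 + (0 + 33))*(-2349) = (4509 + 33)*(-2349) = 4542*(-2349) = -10669158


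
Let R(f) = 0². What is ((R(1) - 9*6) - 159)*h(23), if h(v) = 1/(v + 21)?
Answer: -213/44 ≈ -4.8409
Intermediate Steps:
R(f) = 0
h(v) = 1/(21 + v)
((R(1) - 9*6) - 159)*h(23) = ((0 - 9*6) - 159)/(21 + 23) = ((0 - 54) - 159)/44 = (-54 - 159)*(1/44) = -213*1/44 = -213/44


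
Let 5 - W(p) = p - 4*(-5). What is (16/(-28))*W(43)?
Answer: 232/7 ≈ 33.143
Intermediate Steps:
W(p) = -15 - p (W(p) = 5 - (p - 4*(-5)) = 5 - (p + 20) = 5 - (20 + p) = 5 + (-20 - p) = -15 - p)
(16/(-28))*W(43) = (16/(-28))*(-15 - 1*43) = (16*(-1/28))*(-15 - 43) = -4/7*(-58) = 232/7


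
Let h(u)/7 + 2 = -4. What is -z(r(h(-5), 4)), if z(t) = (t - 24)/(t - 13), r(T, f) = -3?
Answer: -27/16 ≈ -1.6875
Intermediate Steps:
h(u) = -42 (h(u) = -14 + 7*(-4) = -14 - 28 = -42)
z(t) = (-24 + t)/(-13 + t)
-z(r(h(-5), 4)) = -(-24 - 3)/(-13 - 3) = -(-27)/(-16) = -(-1)*(-27)/16 = -1*27/16 = -27/16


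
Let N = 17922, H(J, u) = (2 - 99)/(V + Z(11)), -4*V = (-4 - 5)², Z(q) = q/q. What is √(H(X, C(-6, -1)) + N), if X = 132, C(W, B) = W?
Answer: √106289414/77 ≈ 133.89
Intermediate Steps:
Z(q) = 1
V = -81/4 (V = -(-4 - 5)²/4 = -¼*(-9)² = -¼*81 = -81/4 ≈ -20.250)
H(J, u) = 388/77 (H(J, u) = (2 - 99)/(-81/4 + 1) = -97/(-77/4) = -97*(-4/77) = 388/77)
√(H(X, C(-6, -1)) + N) = √(388/77 + 17922) = √(1380382/77) = √106289414/77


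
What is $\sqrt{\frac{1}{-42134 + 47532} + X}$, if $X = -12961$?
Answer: $\frac{i \sqrt{377662848846}}{5398} \approx 113.85 i$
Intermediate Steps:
$\sqrt{\frac{1}{-42134 + 47532} + X} = \sqrt{\frac{1}{-42134 + 47532} - 12961} = \sqrt{\frac{1}{5398} - 12961} = \sqrt{- \frac{69963477}{5398}} = \frac{i \sqrt{377662848846}}{5398}$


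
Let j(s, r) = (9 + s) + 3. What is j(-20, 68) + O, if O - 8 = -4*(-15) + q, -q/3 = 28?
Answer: -24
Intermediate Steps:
q = -84 (q = -3*28 = -84)
j(s, r) = 12 + s
O = -16 (O = 8 + (-4*(-15) - 84) = 8 + (60 - 84) = 8 - 24 = -16)
j(-20, 68) + O = (12 - 20) - 16 = -8 - 16 = -24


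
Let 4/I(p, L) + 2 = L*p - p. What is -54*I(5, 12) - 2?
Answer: -322/53 ≈ -6.0755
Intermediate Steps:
I(p, L) = 4/(-2 - p + L*p) (I(p, L) = 4/(-2 + (L*p - p)) = 4/(-2 + (-p + L*p)) = 4/(-2 - p + L*p))
-54*I(5, 12) - 2 = -216/(-2 - 1*5 + 12*5) - 2 = -216/(-2 - 5 + 60) - 2 = -216/53 - 2 = -322/53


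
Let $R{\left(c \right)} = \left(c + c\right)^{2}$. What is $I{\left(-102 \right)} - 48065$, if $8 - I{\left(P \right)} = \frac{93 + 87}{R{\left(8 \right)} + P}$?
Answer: $- \frac{3700479}{77} \approx -48058.0$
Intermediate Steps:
$R{\left(c \right)} = 4 c^{2}$ ($R{\left(c \right)} = \left(2 c\right)^{2} = 4 c^{2}$)
$I{\left(P \right)} = 8 - \frac{180}{256 + P}$ ($I{\left(P \right)} = 8 - \frac{93 + 87}{4 \cdot 8^{2} + P} = 8 - \frac{180}{4 \cdot 64 + P} = 8 - \frac{180}{256 + P}$)
$I{\left(-102 \right)} - 48065 = \frac{4 \left(467 + 2 \left(-102\right)\right)}{256 - 102} - 48065 = \frac{4 \left(467 - 204\right)}{154} - 48065 = 4 \cdot \frac{1}{154} \cdot 263 - 48065 = \frac{526}{77} - 48065 = - \frac{3700479}{77}$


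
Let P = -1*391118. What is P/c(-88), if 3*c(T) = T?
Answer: 586677/44 ≈ 13334.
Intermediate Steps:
c(T) = T/3
P = -391118
P/c(-88) = -391118/((1/3)*(-88)) = -391118/(-88/3) = -391118*(-3/88) = 586677/44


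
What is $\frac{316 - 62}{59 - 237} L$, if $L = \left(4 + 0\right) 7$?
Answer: $- \frac{3556}{89} \approx -39.955$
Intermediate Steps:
$L = 28$ ($L = 4 \cdot 7 = 28$)
$\frac{316 - 62}{59 - 237} L = \frac{316 - 62}{59 - 237} \cdot 28 = \frac{254}{-178} \cdot 28 = 254 \left(- \frac{1}{178}\right) 28 = \left(- \frac{127}{89}\right) 28 = - \frac{3556}{89}$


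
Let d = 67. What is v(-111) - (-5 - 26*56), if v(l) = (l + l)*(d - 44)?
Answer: -3645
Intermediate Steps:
v(l) = 46*l (v(l) = (l + l)*(67 - 44) = (2*l)*23 = 46*l)
v(-111) - (-5 - 26*56) = 46*(-111) - (-5 - 26*56) = -5106 - (-5 - 1456) = -5106 - 1*(-1461) = -5106 + 1461 = -3645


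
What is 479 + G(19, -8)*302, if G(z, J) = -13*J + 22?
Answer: 38531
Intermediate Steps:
G(z, J) = 22 - 13*J
479 + G(19, -8)*302 = 479 + (22 - 13*(-8))*302 = 479 + (22 + 104)*302 = 479 + 126*302 = 479 + 38052 = 38531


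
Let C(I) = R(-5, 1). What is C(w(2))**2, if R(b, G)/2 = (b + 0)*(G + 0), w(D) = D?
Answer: 100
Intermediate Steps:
R(b, G) = 2*G*b (R(b, G) = 2*((b + 0)*(G + 0)) = 2*(b*G) = 2*(G*b) = 2*G*b)
C(I) = -10 (C(I) = 2*1*(-5) = -10)
C(w(2))**2 = (-10)**2 = 100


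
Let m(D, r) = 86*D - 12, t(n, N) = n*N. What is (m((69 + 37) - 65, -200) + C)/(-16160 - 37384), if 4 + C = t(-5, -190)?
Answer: -1115/13386 ≈ -0.083296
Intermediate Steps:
t(n, N) = N*n
m(D, r) = -12 + 86*D
C = 946 (C = -4 - 190*(-5) = -4 + 950 = 946)
(m((69 + 37) - 65, -200) + C)/(-16160 - 37384) = ((-12 + 86*((69 + 37) - 65)) + 946)/(-16160 - 37384) = ((-12 + 86*(106 - 65)) + 946)/(-53544) = ((-12 + 86*41) + 946)*(-1/53544) = ((-12 + 3526) + 946)*(-1/53544) = (3514 + 946)*(-1/53544) = 4460*(-1/53544) = -1115/13386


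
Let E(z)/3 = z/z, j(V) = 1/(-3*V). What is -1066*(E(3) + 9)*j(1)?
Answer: 4264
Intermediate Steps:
j(V) = -1/(3*V)
E(z) = 3 (E(z) = 3*(z/z) = 3*1 = 3)
-1066*(E(3) + 9)*j(1) = -1066*(3 + 9)*(-⅓/1) = -12792*(-⅓*1) = -12792*(-1)/3 = -1066*(-4) = 4264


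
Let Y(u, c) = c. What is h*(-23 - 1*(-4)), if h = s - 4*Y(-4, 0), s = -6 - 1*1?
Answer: 133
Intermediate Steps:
s = -7 (s = -6 - 1 = -7)
h = -7 (h = -7 - 4*0 = -7 + 0 = -7)
h*(-23 - 1*(-4)) = -7*(-23 - 1*(-4)) = -7*(-23 + 4) = -7*(-19) = 133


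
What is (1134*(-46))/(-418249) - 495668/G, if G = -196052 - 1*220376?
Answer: 57258798881/43542648643 ≈ 1.3150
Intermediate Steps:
G = -416428 (G = -196052 - 220376 = -416428)
(1134*(-46))/(-418249) - 495668/G = (1134*(-46))/(-418249) - 495668/(-416428) = -52164*(-1/418249) - 495668*(-1/416428) = 52164/418249 + 123917/104107 = 57258798881/43542648643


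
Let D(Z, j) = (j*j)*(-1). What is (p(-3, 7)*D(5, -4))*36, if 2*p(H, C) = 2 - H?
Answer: -1440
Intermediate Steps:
p(H, C) = 1 - H/2 (p(H, C) = (2 - H)/2 = 1 - H/2)
D(Z, j) = -j² (D(Z, j) = j²*(-1) = -j²)
(p(-3, 7)*D(5, -4))*36 = ((1 - ½*(-3))*(-1*(-4)²))*36 = ((1 + 3/2)*(-1*16))*36 = ((5/2)*(-16))*36 = -40*36 = -1440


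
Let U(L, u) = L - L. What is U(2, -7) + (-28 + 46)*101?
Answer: 1818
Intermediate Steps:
U(L, u) = 0
U(2, -7) + (-28 + 46)*101 = 0 + (-28 + 46)*101 = 0 + 18*101 = 0 + 1818 = 1818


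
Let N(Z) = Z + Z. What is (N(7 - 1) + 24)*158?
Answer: 5688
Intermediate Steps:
N(Z) = 2*Z
(N(7 - 1) + 24)*158 = (2*(7 - 1) + 24)*158 = (2*6 + 24)*158 = (12 + 24)*158 = 36*158 = 5688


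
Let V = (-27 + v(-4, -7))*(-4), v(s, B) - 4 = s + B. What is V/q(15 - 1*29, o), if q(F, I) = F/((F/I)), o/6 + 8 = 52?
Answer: 17/33 ≈ 0.51515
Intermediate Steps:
o = 264 (o = -48 + 6*52 = -48 + 312 = 264)
v(s, B) = 4 + B + s (v(s, B) = 4 + (s + B) = 4 + (B + s) = 4 + B + s)
q(F, I) = I (q(F, I) = F*(I/F) = I)
V = 136 (V = (-27 + (4 - 7 - 4))*(-4) = (-27 - 7)*(-4) = -34*(-4) = 136)
V/q(15 - 1*29, o) = 136/264 = 136*(1/264) = 17/33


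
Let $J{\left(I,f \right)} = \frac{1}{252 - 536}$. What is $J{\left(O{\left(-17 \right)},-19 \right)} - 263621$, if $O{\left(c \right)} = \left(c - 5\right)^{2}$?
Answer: $- \frac{74868365}{284} \approx -2.6362 \cdot 10^{5}$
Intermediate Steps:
$O{\left(c \right)} = \left(-5 + c\right)^{2}$
$J{\left(I,f \right)} = - \frac{1}{284}$ ($J{\left(I,f \right)} = \frac{1}{-284} = - \frac{1}{284}$)
$J{\left(O{\left(-17 \right)},-19 \right)} - 263621 = - \frac{1}{284} - 263621 = - \frac{74868365}{284}$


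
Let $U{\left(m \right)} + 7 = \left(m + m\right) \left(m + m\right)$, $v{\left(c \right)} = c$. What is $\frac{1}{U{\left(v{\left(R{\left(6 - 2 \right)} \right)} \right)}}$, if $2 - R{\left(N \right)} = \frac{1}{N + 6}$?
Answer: $\frac{25}{186} \approx 0.13441$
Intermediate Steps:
$R{\left(N \right)} = 2 - \frac{1}{6 + N}$ ($R{\left(N \right)} = 2 - \frac{1}{N + 6} = 2 - \frac{1}{6 + N}$)
$U{\left(m \right)} = -7 + 4 m^{2}$ ($U{\left(m \right)} = -7 + \left(m + m\right) \left(m + m\right) = -7 + 2 m 2 m = -7 + 4 m^{2}$)
$\frac{1}{U{\left(v{\left(R{\left(6 - 2 \right)} \right)} \right)}} = \frac{1}{-7 + 4 \left(\frac{11 + 2 \left(6 - 2\right)}{6 + \left(6 - 2\right)}\right)^{2}} = \frac{1}{-7 + 4 \left(\frac{11 + 2 \cdot 4}{6 + 4}\right)^{2}} = \frac{1}{-7 + 4 \left(\frac{11 + 8}{10}\right)^{2}} = \frac{1}{-7 + 4 \left(\frac{1}{10} \cdot 19\right)^{2}} = \frac{1}{-7 + 4 \left(\frac{19}{10}\right)^{2}} = \frac{1}{-7 + 4 \cdot \frac{361}{100}} = \frac{1}{-7 + \frac{361}{25}} = \frac{1}{\frac{186}{25}} = \frac{25}{186}$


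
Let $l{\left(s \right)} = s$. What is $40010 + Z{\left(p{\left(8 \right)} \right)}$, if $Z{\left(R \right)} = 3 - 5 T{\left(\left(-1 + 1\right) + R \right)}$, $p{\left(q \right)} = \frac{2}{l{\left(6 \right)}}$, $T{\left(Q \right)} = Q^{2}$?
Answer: $\frac{360112}{9} \approx 40012.0$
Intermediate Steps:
$p{\left(q \right)} = \frac{1}{3}$ ($p{\left(q \right)} = \frac{2}{6} = 2 \cdot \frac{1}{6} = \frac{1}{3}$)
$Z{\left(R \right)} = 3 - 5 R^{2}$ ($Z{\left(R \right)} = 3 - 5 \left(\left(-1 + 1\right) + R\right)^{2} = 3 - 5 \left(0 + R\right)^{2} = 3 - 5 R^{2}$)
$40010 + Z{\left(p{\left(8 \right)} \right)} = 40010 + \left(3 - \frac{5}{9}\right) = 40010 + \frac{22}{9} = \frac{360112}{9}$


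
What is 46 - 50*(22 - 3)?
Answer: -904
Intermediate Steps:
46 - 50*(22 - 3) = 46 - 50*19 = 46 - 950 = -904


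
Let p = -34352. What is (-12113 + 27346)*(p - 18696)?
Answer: -808080184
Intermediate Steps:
(-12113 + 27346)*(p - 18696) = (-12113 + 27346)*(-34352 - 18696) = 15233*(-53048) = -808080184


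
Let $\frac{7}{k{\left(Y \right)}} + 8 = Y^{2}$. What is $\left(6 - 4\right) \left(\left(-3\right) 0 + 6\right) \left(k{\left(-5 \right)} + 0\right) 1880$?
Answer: $\frac{157920}{17} \approx 9289.4$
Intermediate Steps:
$k{\left(Y \right)} = \frac{7}{-8 + Y^{2}}$
$\left(6 - 4\right) \left(\left(-3\right) 0 + 6\right) \left(k{\left(-5 \right)} + 0\right) 1880 = \left(6 - 4\right) \left(\left(-3\right) 0 + 6\right) \left(\frac{7}{-8 + \left(-5\right)^{2}} + 0\right) 1880 = 2 \left(0 + 6\right) \left(\frac{7}{-8 + 25} + 0\right) 1880 = 2 \cdot 6 \left(\frac{7}{17} + 0\right) 1880 = 12 \left(7 \cdot \frac{1}{17} + 0\right) 1880 = 12 \left(\frac{7}{17} + 0\right) 1880 = 12 \cdot \frac{7}{17} \cdot 1880 = \frac{84}{17} \cdot 1880 = \frac{157920}{17}$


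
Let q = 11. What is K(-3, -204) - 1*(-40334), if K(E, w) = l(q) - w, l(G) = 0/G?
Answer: 40538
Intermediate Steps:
l(G) = 0
K(E, w) = -w (K(E, w) = 0 - w = -w)
K(-3, -204) - 1*(-40334) = -1*(-204) - 1*(-40334) = 204 + 40334 = 40538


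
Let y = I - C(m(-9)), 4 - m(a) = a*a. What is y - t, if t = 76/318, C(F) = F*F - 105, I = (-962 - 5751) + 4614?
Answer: -1259795/159 ≈ -7923.2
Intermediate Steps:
m(a) = 4 - a² (m(a) = 4 - a*a = 4 - a²)
I = -2099 (I = -6713 + 4614 = -2099)
C(F) = -105 + F² (C(F) = F² - 105 = -105 + F²)
t = 38/159 (t = (1/318)*76 = 38/159 ≈ 0.23899)
y = -7923 (y = -2099 - (-105 + (4 - 1*(-9)²)²) = -2099 - (-105 + (4 - 1*81)²) = -2099 - (-105 + (4 - 81)²) = -2099 - (-105 + (-77)²) = -2099 - (-105 + 5929) = -2099 - 1*5824 = -2099 - 5824 = -7923)
y - t = -7923 - 1*38/159 = -7923 - 38/159 = -1259795/159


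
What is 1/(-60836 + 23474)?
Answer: -1/37362 ≈ -2.6765e-5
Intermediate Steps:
1/(-60836 + 23474) = 1/(-37362) = -1/37362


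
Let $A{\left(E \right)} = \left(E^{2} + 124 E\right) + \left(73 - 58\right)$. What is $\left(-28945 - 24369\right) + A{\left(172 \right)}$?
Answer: $-2387$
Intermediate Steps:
$A{\left(E \right)} = 15 + E^{2} + 124 E$ ($A{\left(E \right)} = \left(E^{2} + 124 E\right) + \left(73 - 58\right) = \left(E^{2} + 124 E\right) + 15 = 15 + E^{2} + 124 E$)
$\left(-28945 - 24369\right) + A{\left(172 \right)} = \left(-28945 - 24369\right) + \left(15 + 172^{2} + 124 \cdot 172\right) = -53314 + \left(15 + 29584 + 21328\right) = -53314 + 50927 = -2387$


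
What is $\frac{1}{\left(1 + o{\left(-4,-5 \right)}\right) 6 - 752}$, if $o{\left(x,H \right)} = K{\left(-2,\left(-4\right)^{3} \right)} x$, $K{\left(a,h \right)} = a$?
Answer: $- \frac{1}{698} \approx -0.0014327$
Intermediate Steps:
$o{\left(x,H \right)} = - 2 x$
$\frac{1}{\left(1 + o{\left(-4,-5 \right)}\right) 6 - 752} = \frac{1}{\left(1 - -8\right) 6 - 752} = \frac{1}{\left(1 + 8\right) 6 - 752} = \frac{1}{9 \cdot 6 - 752} = \frac{1}{54 - 752} = \frac{1}{-698} = - \frac{1}{698}$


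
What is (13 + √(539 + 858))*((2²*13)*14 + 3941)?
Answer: 60697 + 4669*√1397 ≈ 2.3521e+5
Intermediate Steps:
(13 + √(539 + 858))*((2²*13)*14 + 3941) = (13 + √1397)*((4*13)*14 + 3941) = (13 + √1397)*(52*14 + 3941) = (13 + √1397)*(728 + 3941) = (13 + √1397)*4669 = 60697 + 4669*√1397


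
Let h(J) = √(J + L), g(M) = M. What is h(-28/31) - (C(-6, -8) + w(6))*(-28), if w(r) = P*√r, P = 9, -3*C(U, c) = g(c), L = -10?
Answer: 224/3 + 252*√6 + 13*I*√62/31 ≈ 691.94 + 3.302*I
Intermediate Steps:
C(U, c) = -c/3
w(r) = 9*√r
h(J) = √(-10 + J) (h(J) = √(J - 10) = √(-10 + J))
h(-28/31) - (C(-6, -8) + w(6))*(-28) = √(-10 - 28/31) - (-⅓*(-8) + 9*√6)*(-28) = √(-10 - 28*1/31) - (8/3 + 9*√6)*(-28) = √(-10 - 28/31) - (-224/3 - 252*√6) = √(-338/31) + (224/3 + 252*√6) = 13*I*√62/31 + (224/3 + 252*√6) = 224/3 + 252*√6 + 13*I*√62/31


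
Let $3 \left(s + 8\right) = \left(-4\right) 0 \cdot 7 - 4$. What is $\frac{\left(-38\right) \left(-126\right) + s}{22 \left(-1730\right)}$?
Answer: $- \frac{3584}{28545} \approx -0.12556$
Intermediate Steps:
$s = - \frac{28}{3}$ ($s = -8 + \frac{\left(-4\right) 0 \cdot 7 - 4}{3} = -8 + \frac{0 \cdot 7 - 4}{3} = -8 + \frac{0 - 4}{3} = -8 + \frac{1}{3} \left(-4\right) = -8 - \frac{4}{3} = - \frac{28}{3} \approx -9.3333$)
$\frac{\left(-38\right) \left(-126\right) + s}{22 \left(-1730\right)} = \frac{\left(-38\right) \left(-126\right) - \frac{28}{3}}{22 \left(-1730\right)} = \frac{4788 - \frac{28}{3}}{-38060} = \frac{14336}{3} \left(- \frac{1}{38060}\right) = - \frac{3584}{28545}$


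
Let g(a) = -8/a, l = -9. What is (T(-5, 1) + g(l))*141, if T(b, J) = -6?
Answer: -2162/3 ≈ -720.67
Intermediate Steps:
(T(-5, 1) + g(l))*141 = (-6 - 8/(-9))*141 = (-6 - 8*(-⅑))*141 = (-6 + 8/9)*141 = -46/9*141 = -2162/3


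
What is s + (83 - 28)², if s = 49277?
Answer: 52302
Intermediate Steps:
s + (83 - 28)² = 49277 + (83 - 28)² = 49277 + 55² = 49277 + 3025 = 52302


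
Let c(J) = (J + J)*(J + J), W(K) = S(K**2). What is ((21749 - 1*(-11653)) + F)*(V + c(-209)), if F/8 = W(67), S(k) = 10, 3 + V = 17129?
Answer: 6423521700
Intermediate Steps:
V = 17126 (V = -3 + 17129 = 17126)
W(K) = 10
c(J) = 4*J**2 (c(J) = (2*J)*(2*J) = 4*J**2)
F = 80 (F = 8*10 = 80)
((21749 - 1*(-11653)) + F)*(V + c(-209)) = ((21749 - 1*(-11653)) + 80)*(17126 + 4*(-209)**2) = ((21749 + 11653) + 80)*(17126 + 4*43681) = (33402 + 80)*(17126 + 174724) = 33482*191850 = 6423521700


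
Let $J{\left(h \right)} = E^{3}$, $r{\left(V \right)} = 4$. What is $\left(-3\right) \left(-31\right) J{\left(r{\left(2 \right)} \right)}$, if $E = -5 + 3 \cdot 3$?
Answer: $5952$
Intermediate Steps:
$E = 4$ ($E = -5 + 9 = 4$)
$J{\left(h \right)} = 64$ ($J{\left(h \right)} = 4^{3} = 64$)
$\left(-3\right) \left(-31\right) J{\left(r{\left(2 \right)} \right)} = \left(-3\right) \left(-31\right) 64 = 93 \cdot 64 = 5952$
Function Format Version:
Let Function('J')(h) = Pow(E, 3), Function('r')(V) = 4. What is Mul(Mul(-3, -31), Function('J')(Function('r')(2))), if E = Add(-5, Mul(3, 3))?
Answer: 5952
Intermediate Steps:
E = 4 (E = Add(-5, 9) = 4)
Function('J')(h) = 64 (Function('J')(h) = Pow(4, 3) = 64)
Mul(Mul(-3, -31), Function('J')(Function('r')(2))) = Mul(Mul(-3, -31), 64) = Mul(93, 64) = 5952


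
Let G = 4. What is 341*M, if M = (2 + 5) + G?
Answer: 3751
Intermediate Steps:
M = 11 (M = (2 + 5) + 4 = 7 + 4 = 11)
341*M = 341*11 = 3751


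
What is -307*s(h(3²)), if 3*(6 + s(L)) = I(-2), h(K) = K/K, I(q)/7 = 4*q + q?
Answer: 27016/3 ≈ 9005.3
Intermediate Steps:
I(q) = 35*q (I(q) = 7*(4*q + q) = 7*(5*q) = 35*q)
h(K) = 1
s(L) = -88/3 (s(L) = -6 + (35*(-2))/3 = -6 + (⅓)*(-70) = -6 - 70/3 = -88/3)
-307*s(h(3²)) = -307*(-88/3) = 27016/3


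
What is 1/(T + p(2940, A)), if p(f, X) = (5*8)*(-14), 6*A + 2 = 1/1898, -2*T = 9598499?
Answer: -2/9599619 ≈ -2.0834e-7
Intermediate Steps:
T = -9598499/2 (T = -½*9598499 = -9598499/2 ≈ -4.7992e+6)
A = -1265/3796 (A = -⅓ + (⅙)/1898 = -⅓ + (⅙)*(1/1898) = -⅓ + 1/11388 = -1265/3796 ≈ -0.33325)
p(f, X) = -560 (p(f, X) = 40*(-14) = -560)
1/(T + p(2940, A)) = 1/(-9598499/2 - 560) = 1/(-9599619/2) = -2/9599619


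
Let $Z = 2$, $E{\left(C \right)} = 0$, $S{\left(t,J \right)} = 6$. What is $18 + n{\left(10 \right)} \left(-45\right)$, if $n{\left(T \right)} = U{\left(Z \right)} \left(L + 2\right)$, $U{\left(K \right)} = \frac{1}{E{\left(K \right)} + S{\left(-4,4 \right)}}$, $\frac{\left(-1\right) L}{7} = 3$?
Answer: $\frac{321}{2} \approx 160.5$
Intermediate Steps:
$L = -21$ ($L = \left(-7\right) 3 = -21$)
$U{\left(K \right)} = \frac{1}{6}$ ($U{\left(K \right)} = \frac{1}{0 + 6} = \frac{1}{6}$)
$n{\left(T \right)} = - \frac{19}{6}$ ($n{\left(T \right)} = \frac{-21 + 2}{6} = \frac{1}{6} \left(-19\right) = - \frac{19}{6}$)
$18 + n{\left(10 \right)} \left(-45\right) = 18 - - \frac{285}{2} = 18 + \frac{285}{2} = \frac{321}{2}$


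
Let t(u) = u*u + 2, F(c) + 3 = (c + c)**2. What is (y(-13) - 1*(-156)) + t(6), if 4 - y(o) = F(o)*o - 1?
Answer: 8948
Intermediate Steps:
F(c) = -3 + 4*c**2 (F(c) = -3 + (c + c)**2 = -3 + (2*c)**2 = -3 + 4*c**2)
y(o) = 5 - o*(-3 + 4*o**2) (y(o) = 4 - ((-3 + 4*o**2)*o - 1) = 4 - (o*(-3 + 4*o**2) - 1) = 4 - (-1 + o*(-3 + 4*o**2)) = 4 + (1 - o*(-3 + 4*o**2)) = 5 - o*(-3 + 4*o**2))
t(u) = 2 + u**2 (t(u) = u**2 + 2 = 2 + u**2)
(y(-13) - 1*(-156)) + t(6) = ((5 - 1*(-13)*(-3 + 4*(-13)**2)) - 1*(-156)) + (2 + 6**2) = ((5 - 1*(-13)*(-3 + 4*169)) + 156) + (2 + 36) = ((5 - 1*(-13)*(-3 + 676)) + 156) + 38 = ((5 - 1*(-13)*673) + 156) + 38 = ((5 + 8749) + 156) + 38 = (8754 + 156) + 38 = 8910 + 38 = 8948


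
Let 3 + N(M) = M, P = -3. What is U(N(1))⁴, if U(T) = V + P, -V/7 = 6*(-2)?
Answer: 43046721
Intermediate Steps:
N(M) = -3 + M
V = 84 (V = -42*(-2) = -7*(-12) = 84)
U(T) = 81 (U(T) = 84 - 3 = 81)
U(N(1))⁴ = 81⁴ = 43046721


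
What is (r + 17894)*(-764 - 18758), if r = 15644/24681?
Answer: -8622036895076/24681 ≈ -3.4934e+8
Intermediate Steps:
r = 15644/24681 (r = 15644*(1/24681) = 15644/24681 ≈ 0.63385)
(r + 17894)*(-764 - 18758) = (15644/24681 + 17894)*(-764 - 18758) = (441657458/24681)*(-19522) = -8622036895076/24681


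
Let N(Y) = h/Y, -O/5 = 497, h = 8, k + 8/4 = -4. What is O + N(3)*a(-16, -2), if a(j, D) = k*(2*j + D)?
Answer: -1941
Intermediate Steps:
k = -6 (k = -2 - 4 = -6)
O = -2485 (O = -5*497 = -2485)
a(j, D) = -12*j - 6*D (a(j, D) = -6*(2*j + D) = -6*(D + 2*j) = -12*j - 6*D)
N(Y) = 8/Y
O + N(3)*a(-16, -2) = -2485 + (8/3)*(-12*(-16) - 6*(-2)) = -2485 + (8*(⅓))*(192 + 12) = -2485 + (8/3)*204 = -2485 + 544 = -1941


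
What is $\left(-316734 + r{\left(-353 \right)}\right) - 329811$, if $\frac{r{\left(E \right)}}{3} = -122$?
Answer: $-646911$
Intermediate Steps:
$r{\left(E \right)} = -366$ ($r{\left(E \right)} = 3 \left(-122\right) = -366$)
$\left(-316734 + r{\left(-353 \right)}\right) - 329811 = \left(-316734 - 366\right) - 329811 = -317100 - 329811 = -646911$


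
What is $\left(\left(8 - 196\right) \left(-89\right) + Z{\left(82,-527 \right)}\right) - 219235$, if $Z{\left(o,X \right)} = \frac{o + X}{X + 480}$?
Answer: $- \frac{9517196}{47} \approx -2.0249 \cdot 10^{5}$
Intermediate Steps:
$Z{\left(o,X \right)} = \frac{X + o}{480 + X}$
$\left(\left(8 - 196\right) \left(-89\right) + Z{\left(82,-527 \right)}\right) - 219235 = \left(\left(8 - 196\right) \left(-89\right) + \frac{-527 + 82}{480 - 527}\right) - 219235 = \left(\left(-188\right) \left(-89\right) + \frac{1}{-47} \left(-445\right)\right) - 219235 = \left(16732 - - \frac{445}{47}\right) - 219235 = \left(16732 + \frac{445}{47}\right) - 219235 = \frac{786849}{47} - 219235 = - \frac{9517196}{47}$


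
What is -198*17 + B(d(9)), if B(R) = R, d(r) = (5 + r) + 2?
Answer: -3350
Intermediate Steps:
d(r) = 7 + r
-198*17 + B(d(9)) = -198*17 + (7 + 9) = -3366 + 16 = -3350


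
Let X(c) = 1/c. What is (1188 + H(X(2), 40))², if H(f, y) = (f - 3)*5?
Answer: 5527201/4 ≈ 1.3818e+6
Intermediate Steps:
H(f, y) = -15 + 5*f (H(f, y) = (-3 + f)*5 = -15 + 5*f)
(1188 + H(X(2), 40))² = (1188 + (-15 + 5/2))² = (1188 - 25/2)² = (2351/2)² = 5527201/4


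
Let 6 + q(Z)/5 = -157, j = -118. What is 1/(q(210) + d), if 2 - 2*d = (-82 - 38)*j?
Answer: -1/7894 ≈ -0.00012668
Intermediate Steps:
q(Z) = -815 (q(Z) = -30 + 5*(-157) = -30 - 785 = -815)
d = -7079 (d = 1 - (-82 - 38)*(-118)/2 = 1 - (-60)*(-118) = 1 - ½*14160 = 1 - 7080 = -7079)
1/(q(210) + d) = 1/(-815 - 7079) = 1/(-7894) = -1/7894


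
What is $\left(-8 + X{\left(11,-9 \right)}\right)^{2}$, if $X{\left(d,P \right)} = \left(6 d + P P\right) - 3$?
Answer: $18496$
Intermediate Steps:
$X{\left(d,P \right)} = -3 + P^{2} + 6 d$ ($X{\left(d,P \right)} = \left(6 d + P^{2}\right) - 3 = \left(P^{2} + 6 d\right) - 3 = -3 + P^{2} + 6 d$)
$\left(-8 + X{\left(11,-9 \right)}\right)^{2} = \left(-8 + \left(-3 + \left(-9\right)^{2} + 6 \cdot 11\right)\right)^{2} = \left(-8 + \left(-3 + 81 + 66\right)\right)^{2} = \left(-8 + 144\right)^{2} = 136^{2} = 18496$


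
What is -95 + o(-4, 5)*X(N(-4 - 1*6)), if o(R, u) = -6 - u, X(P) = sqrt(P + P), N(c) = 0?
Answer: -95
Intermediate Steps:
X(P) = sqrt(2)*sqrt(P) (X(P) = sqrt(2*P) = sqrt(2)*sqrt(P))
-95 + o(-4, 5)*X(N(-4 - 1*6)) = -95 + (-6 - 1*5)*(sqrt(2)*sqrt(0)) = -95 + (-6 - 5)*(sqrt(2)*0) = -95 - 11*0 = -95 + 0 = -95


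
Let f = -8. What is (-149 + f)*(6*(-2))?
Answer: 1884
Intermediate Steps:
(-149 + f)*(6*(-2)) = (-149 - 8)*(6*(-2)) = -157*(-12) = 1884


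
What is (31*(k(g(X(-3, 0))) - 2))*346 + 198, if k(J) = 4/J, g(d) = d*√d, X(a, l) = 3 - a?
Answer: -21254 + 10726*√6/9 ≈ -18335.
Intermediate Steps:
g(d) = d^(3/2)
(31*(k(g(X(-3, 0))) - 2))*346 + 198 = (31*(4/((3 - 1*(-3))^(3/2)) - 2))*346 + 198 = (31*(4/((3 + 3)^(3/2)) - 2))*346 + 198 = (31*(4/(6^(3/2)) - 2))*346 + 198 = (31*(4/((6*√6)) - 2))*346 + 198 = (31*(4*(√6/36) - 2))*346 + 198 = (31*(√6/9 - 2))*346 + 198 = (31*(-2 + √6/9))*346 + 198 = (-62 + 31*√6/9)*346 + 198 = (-21452 + 10726*√6/9) + 198 = -21254 + 10726*√6/9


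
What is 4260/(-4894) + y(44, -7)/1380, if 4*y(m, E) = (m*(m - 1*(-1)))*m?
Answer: 839271/56281 ≈ 14.912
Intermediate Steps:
y(m, E) = m²*(1 + m)/4 (y(m, E) = ((m*(m - 1*(-1)))*m)/4 = ((m*(m + 1))*m)/4 = ((m*(1 + m))*m)/4 = (m²*(1 + m))/4 = m²*(1 + m)/4)
4260/(-4894) + y(44, -7)/1380 = 4260/(-4894) + ((¼)*44²*(1 + 44))/1380 = 4260*(-1/4894) + ((¼)*1936*45)*(1/1380) = -2130/2447 + 21780*(1/1380) = -2130/2447 + 363/23 = 839271/56281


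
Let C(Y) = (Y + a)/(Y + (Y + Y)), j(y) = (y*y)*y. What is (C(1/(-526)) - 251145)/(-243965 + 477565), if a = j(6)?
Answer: -17341/14016 ≈ -1.2372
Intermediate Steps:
j(y) = y³ (j(y) = y²*y = y³)
a = 216 (a = 6³ = 216)
C(Y) = (216 + Y)/(3*Y) (C(Y) = (Y + 216)/(Y + (Y + Y)) = (216 + Y)/(Y + 2*Y) = (216 + Y)/((3*Y)) = (216 + Y)*(1/(3*Y)) = (216 + Y)/(3*Y))
(C(1/(-526)) - 251145)/(-243965 + 477565) = ((216 + 1/(-526))/(3*(1/(-526))) - 251145)/(-243965 + 477565) = ((216 - 1/526)/(3*(-1/526)) - 251145)/233600 = ((⅓)*(-526)*(113615/526) - 251145)*(1/233600) = (-113615/3 - 251145)*(1/233600) = -867050/3*1/233600 = -17341/14016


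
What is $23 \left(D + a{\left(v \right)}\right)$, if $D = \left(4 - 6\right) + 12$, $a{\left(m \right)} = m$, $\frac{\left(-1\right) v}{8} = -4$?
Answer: $966$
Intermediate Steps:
$v = 32$ ($v = \left(-8\right) \left(-4\right) = 32$)
$D = 10$ ($D = -2 + 12 = 10$)
$23 \left(D + a{\left(v \right)}\right) = 23 \left(10 + 32\right) = 23 \cdot 42 = 966$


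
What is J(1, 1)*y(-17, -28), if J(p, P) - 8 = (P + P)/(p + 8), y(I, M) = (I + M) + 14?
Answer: -2294/9 ≈ -254.89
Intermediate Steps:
y(I, M) = 14 + I + M
J(p, P) = 8 + 2*P/(8 + p) (J(p, P) = 8 + (P + P)/(p + 8) = 8 + (2*P)/(8 + p) = 8 + 2*P/(8 + p))
J(1, 1)*y(-17, -28) = (2*(32 + 1 + 4*1)/(8 + 1))*(14 - 17 - 28) = (2*(32 + 1 + 4)/9)*(-31) = (2*(1/9)*37)*(-31) = (74/9)*(-31) = -2294/9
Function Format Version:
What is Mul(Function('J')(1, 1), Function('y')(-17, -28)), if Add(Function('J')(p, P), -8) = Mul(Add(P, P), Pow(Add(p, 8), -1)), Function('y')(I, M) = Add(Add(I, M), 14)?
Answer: Rational(-2294, 9) ≈ -254.89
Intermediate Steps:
Function('y')(I, M) = Add(14, I, M)
Function('J')(p, P) = Add(8, Mul(2, P, Pow(Add(8, p), -1))) (Function('J')(p, P) = Add(8, Mul(Add(P, P), Pow(Add(p, 8), -1))) = Add(8, Mul(Mul(2, P), Pow(Add(8, p), -1))) = Add(8, Mul(2, P, Pow(Add(8, p), -1))))
Mul(Function('J')(1, 1), Function('y')(-17, -28)) = Mul(Mul(2, Pow(Add(8, 1), -1), Add(32, 1, Mul(4, 1))), Add(14, -17, -28)) = Mul(Mul(2, Pow(9, -1), Add(32, 1, 4)), -31) = Mul(Mul(2, Rational(1, 9), 37), -31) = Mul(Rational(74, 9), -31) = Rational(-2294, 9)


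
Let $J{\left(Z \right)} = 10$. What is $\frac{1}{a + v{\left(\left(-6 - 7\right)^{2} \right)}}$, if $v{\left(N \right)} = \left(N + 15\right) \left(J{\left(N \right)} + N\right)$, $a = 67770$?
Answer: $\frac{1}{100706} \approx 9.9299 \cdot 10^{-6}$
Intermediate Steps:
$v{\left(N \right)} = \left(10 + N\right) \left(15 + N\right)$ ($v{\left(N \right)} = \left(N + 15\right) \left(10 + N\right) = \left(15 + N\right) \left(10 + N\right) = \left(10 + N\right) \left(15 + N\right)$)
$\frac{1}{a + v{\left(\left(-6 - 7\right)^{2} \right)}} = \frac{1}{67770 + \left(150 + \left(\left(-6 - 7\right)^{2}\right)^{2} + 25 \left(-6 - 7\right)^{2}\right)} = \frac{1}{67770 + \left(150 + \left(\left(-13\right)^{2}\right)^{2} + 25 \left(-13\right)^{2}\right)} = \frac{1}{67770 + \left(150 + 169^{2} + 25 \cdot 169\right)} = \frac{1}{67770 + \left(150 + 28561 + 4225\right)} = \frac{1}{67770 + 32936} = \frac{1}{100706}$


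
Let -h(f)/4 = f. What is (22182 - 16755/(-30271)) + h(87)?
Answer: 660953769/30271 ≈ 21835.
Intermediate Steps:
h(f) = -4*f
(22182 - 16755/(-30271)) + h(87) = (22182 - 16755/(-30271)) - 4*87 = (22182 - 16755*(-1/30271)) - 348 = (22182 + 16755/30271) - 348 = 671488077/30271 - 348 = 660953769/30271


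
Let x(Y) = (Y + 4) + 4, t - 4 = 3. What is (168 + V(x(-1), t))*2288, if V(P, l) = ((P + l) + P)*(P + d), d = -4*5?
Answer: -240240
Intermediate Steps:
t = 7 (t = 4 + 3 = 7)
d = -20
x(Y) = 8 + Y (x(Y) = (4 + Y) + 4 = 8 + Y)
V(P, l) = (-20 + P)*(l + 2*P) (V(P, l) = ((P + l) + P)*(P - 20) = (l + 2*P)*(-20 + P) = (-20 + P)*(l + 2*P))
(168 + V(x(-1), t))*2288 = (168 + (-40*(8 - 1) - 20*7 + 2*(8 - 1)² + (8 - 1)*7))*2288 = (168 + (-40*7 - 140 + 2*7² + 7*7))*2288 = (168 + (-280 - 140 + 2*49 + 49))*2288 = (168 + (-280 - 140 + 98 + 49))*2288 = (168 - 273)*2288 = -105*2288 = -240240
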